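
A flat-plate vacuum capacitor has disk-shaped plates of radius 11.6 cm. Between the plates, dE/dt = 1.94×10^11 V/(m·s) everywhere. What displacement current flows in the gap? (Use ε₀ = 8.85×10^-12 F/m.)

With a uniform field, Φ_E = EA, so I_d = ε₀ A dE/dt = 0.0726 A.

0.0726 A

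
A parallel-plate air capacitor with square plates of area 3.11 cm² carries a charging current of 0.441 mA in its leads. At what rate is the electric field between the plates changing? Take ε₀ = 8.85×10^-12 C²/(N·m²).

1.60×10^11 V/(m·s)

By continuity, I_d in the gap equals the 0.441 mA flowing in the wire.
Then dE/dt = I_d/(ε₀A) = 1.60×10^11 V/(m·s).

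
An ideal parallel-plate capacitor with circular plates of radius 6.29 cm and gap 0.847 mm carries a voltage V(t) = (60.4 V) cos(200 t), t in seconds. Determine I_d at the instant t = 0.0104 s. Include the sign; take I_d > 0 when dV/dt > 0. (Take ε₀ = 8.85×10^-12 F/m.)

dV/dt = (60.4)(200)·−sin(2.08) = -1.055×10^4 V/s.
I_d = C dV/dt with C = ε₀A/d = (8.85×10^-12)(0.01243)/(8.47×10^-4) = 1.299×10^-10 F, so I_d = (1.299×10^-10)(-1.055×10^4) = -1.37×10^-6 A.

-1.37×10^-6 A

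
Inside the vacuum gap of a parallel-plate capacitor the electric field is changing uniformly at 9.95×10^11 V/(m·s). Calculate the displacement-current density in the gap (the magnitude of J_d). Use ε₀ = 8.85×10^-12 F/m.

J_d = ε₀ dE/dt = (8.85×10^-12)(9.95×10^11) = 8.81 A/m².

8.81 A/m²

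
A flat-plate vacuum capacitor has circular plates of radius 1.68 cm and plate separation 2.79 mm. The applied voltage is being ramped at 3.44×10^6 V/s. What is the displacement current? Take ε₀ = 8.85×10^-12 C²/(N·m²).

9.68×10^-6 A

C = ε₀A/d = (8.85×10^-12)(8.867×10^-4)/(2.79×10^-3) = 2.813×10^-12 F.
I_d = C dV/dt = (2.813×10^-12)(3.44×10^6) = 9.68×10^-6 A.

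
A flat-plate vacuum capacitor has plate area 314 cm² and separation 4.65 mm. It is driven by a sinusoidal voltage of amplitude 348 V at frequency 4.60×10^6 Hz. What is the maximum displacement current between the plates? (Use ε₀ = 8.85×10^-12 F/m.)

0.601 A

The displacement current equals the conduction current C dV/dt, which peaks at C V₀ ω.
With C = ε₀A/d = (8.85×10^-12)(0.0314)/(4.65×10^-3) = 5.976×10^-11 F and ω = 2πf = 2.890×10^7 rad/s, I_d,max = (5.976×10^-11)(348)(2.890×10^7) = 0.601 A.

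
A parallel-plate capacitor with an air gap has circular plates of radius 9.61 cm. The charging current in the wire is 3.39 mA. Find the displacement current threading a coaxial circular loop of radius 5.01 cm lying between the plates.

9.21×10^-4 A

By continuity the displacement current in the gap matches the conduction current: I_d = 3.39×10^-3 A.
Since J_d is uniform, the enclosed fraction is (r/R)² = 0.2718, giving I_d,enc = 9.21×10^-4 A.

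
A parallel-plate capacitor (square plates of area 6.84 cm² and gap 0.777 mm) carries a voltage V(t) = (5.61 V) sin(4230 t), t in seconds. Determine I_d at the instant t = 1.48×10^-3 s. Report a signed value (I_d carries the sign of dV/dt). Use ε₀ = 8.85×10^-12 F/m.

dE/dt = (V₀ω/d)·cos(ωt) with ωt = 6.2604 rad: (5.61)(4230)(0.9997)/(7.77×10^-4) = 3.053×10^7 V/(m·s).
I_d = ε₀ A dE/dt = (8.85×10^-12)(6.84×10^-4)(3.053×10^7) = 1.85×10^-7 A.

1.85×10^-7 A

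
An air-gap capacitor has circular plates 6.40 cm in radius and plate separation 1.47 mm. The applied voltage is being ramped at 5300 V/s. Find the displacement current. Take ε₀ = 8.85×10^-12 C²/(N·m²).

The displacement current equals the charging current C dV/dt. With C = ε₀A/d = (8.85×10^-12)(0.01287)/(1.47×10^-3) = 7.748×10^-11 F, I_d = (7.748×10^-11)(5300) = 4.11×10^-7 A.

4.11×10^-7 A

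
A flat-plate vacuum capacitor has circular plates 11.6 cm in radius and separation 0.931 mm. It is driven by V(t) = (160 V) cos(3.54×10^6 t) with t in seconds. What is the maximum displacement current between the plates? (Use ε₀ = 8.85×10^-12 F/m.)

0.228 A

(dE/dt)_max = V₀ω/d = 6.084×10^11 V/(m·s); ω = 3.54×10^6 rad/s.
I_d,max = ε₀ A (dE/dt)_max = (8.85×10^-12)(0.04227)(6.084×10^11) = 0.228 A.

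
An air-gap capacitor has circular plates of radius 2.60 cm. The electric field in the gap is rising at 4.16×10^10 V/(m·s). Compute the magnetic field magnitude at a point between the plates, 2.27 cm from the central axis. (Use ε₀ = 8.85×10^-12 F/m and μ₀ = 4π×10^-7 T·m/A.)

5.25×10^-9 T

I_d = ε₀ dΦ_E/dt = ε₀ πR² (dE/dt) = (8.85×10^-12)(2.124×10^-3)(4.16×10^10) = 7.820×10^-4 A through the full plate area.
∮B·dl = μ₀ I_d,enc with I_d,enc = I_d r²/R² = 5.961×10^-4 A; so B = μ₀ I_d,enc/(2πr) = 5.25×10^-9 T.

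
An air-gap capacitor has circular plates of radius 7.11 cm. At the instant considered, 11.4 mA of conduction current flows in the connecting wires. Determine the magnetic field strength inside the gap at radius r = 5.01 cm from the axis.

No conduction current crosses the gap, so I_d there equals the 0.0114 A in the leads.
For r < R the Ampère–Maxwell law gives B(2πr) = μ₀ I_d (r²/R²), so B = μ₀ I_d r/(2πR²) = (4π×10^-7)(0.0114)(0.0501)/(2π·0.0711²) = 2.26×10^-8 T.

2.26×10^-8 T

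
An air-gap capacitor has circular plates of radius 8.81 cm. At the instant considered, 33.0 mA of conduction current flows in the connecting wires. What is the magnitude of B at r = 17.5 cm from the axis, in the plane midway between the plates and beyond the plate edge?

Between the plates the displacement current equals the wire current: I_d = 33.0 mA = 0.0330 A.
Outside the plates the loop encloses all of I_d, so B·2πr = μ₀ I_d and B = 3.77×10^-8 T.

3.77×10^-8 T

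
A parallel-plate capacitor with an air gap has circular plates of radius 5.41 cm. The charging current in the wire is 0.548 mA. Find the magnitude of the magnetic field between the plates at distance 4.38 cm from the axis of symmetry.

Between the plates the displacement current equals the wire current: I_d = 0.548 mA = 5.48×10^-4 A.
For r < R the Ampère–Maxwell law gives B(2πr) = μ₀ I_d (r²/R²), so B = μ₀ I_d r/(2πR²) = (4π×10^-7)(5.48×10^-4)(0.0438)/(2π·0.0541²) = 1.64×10^-9 T.

1.64×10^-9 T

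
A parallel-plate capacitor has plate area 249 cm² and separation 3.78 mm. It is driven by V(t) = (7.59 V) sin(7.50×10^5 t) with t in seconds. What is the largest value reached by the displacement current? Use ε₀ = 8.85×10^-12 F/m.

(dE/dt)_max = V₀ω/d = 1.506×10^9 V/(m·s); ω = 7.50×10^5 rad/s.
I_d,max = ε₀ A (dE/dt)_max = (8.85×10^-12)(0.0249)(1.506×10^9) = 3.32×10^-4 A.

3.32×10^-4 A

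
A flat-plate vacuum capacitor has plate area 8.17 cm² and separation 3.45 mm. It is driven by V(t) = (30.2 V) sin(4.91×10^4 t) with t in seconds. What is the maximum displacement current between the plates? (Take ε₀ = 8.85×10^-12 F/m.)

3.11×10^-6 A

The displacement current equals the conduction current C dV/dt, which peaks at C V₀ ω.
With C = ε₀A/d = (8.85×10^-12)(8.17×10^-4)/(3.45×10^-3) = 2.096×10^-12 F and ω = 4.91×10^4 rad/s, I_d,max = (2.096×10^-12)(30.2)(4.91×10^4) = 3.11×10^-6 A.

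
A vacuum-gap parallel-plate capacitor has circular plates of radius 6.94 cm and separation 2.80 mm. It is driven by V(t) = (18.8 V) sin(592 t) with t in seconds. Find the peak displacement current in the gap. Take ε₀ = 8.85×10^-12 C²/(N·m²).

The displacement current equals the conduction current C dV/dt, which peaks at C V₀ ω.
With C = ε₀A/d = (8.85×10^-12)(0.01513)/(2.80×10^-3) = 4.782×10^-11 F and ω = 592 rad/s, I_d,max = (4.782×10^-11)(18.8)(592) = 5.32×10^-7 A.

5.32×10^-7 A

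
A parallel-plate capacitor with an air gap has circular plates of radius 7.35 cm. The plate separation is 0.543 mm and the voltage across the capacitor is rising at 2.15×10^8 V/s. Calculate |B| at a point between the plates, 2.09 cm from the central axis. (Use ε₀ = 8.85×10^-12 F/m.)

4.60×10^-8 T

With E = V/d, dE/dt = 3.959×10^11 V/(m·s) and πR² = 0.01697 m², giving I_d = ε₀ πR² dE/dt = 0.05946 A.
For r < R the Ampère–Maxwell law gives B(2πr) = μ₀ I_d (r²/R²), so B = μ₀ I_d r/(2πR²) = (4π×10^-7)(0.05946)(0.0209)/(2π·0.0735²) = 4.60×10^-8 T.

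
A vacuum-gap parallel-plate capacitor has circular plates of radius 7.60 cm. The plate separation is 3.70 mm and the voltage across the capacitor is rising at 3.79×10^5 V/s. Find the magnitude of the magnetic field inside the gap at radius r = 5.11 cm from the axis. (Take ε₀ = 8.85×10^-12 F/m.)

2.91×10^-11 T

I_d = C dV/dt with C = ε₀πR²/d = 4.341×10^-11 F, so I_d = (4.341×10^-11)(3.79×10^5) = 1.645×10^-5 A.
∮B·dl = μ₀ I_d,enc with I_d,enc = I_d r²/R² = 7.437×10^-6 A; so B = μ₀ I_d,enc/(2πr) = 2.91×10^-11 T.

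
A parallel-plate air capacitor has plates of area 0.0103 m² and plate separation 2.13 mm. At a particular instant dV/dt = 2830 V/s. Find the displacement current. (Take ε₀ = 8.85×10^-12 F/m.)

E = V/d so dE/dt = (dV/dt)/d = 1.329×10^6 V/(m·s), and I_d = ε₀ A dE/dt = (8.85×10^-12)(0.0103)(1.329×10^6) = 1.21×10^-7 A.

1.21×10^-7 A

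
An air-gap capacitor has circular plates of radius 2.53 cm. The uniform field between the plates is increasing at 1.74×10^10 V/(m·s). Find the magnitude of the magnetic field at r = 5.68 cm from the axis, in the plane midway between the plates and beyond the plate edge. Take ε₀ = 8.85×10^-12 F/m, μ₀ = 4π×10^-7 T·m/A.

Through the whole plate area (πR² = 2.011×10^-3 m²), I_d = ε₀ πR² dE/dt = 3.097×10^-4 A.
With r > R the enclosed displacement current is the full I_d; B = μ₀ I_d / (2πr) = 1.09×10^-9 T.

1.09×10^-9 T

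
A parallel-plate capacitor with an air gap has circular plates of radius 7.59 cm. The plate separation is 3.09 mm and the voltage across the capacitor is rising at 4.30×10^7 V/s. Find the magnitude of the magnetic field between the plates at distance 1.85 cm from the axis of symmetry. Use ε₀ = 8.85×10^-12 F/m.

I_d = C dV/dt with C = ε₀πR²/d = 5.184×10^-11 F, so I_d = (5.184×10^-11)(4.30×10^7) = 2.229×10^-3 A.
An Ampèrian loop of radius r encloses a fraction (r/R)² of I_d. Then B·2πr = μ₀ I_d (r/R)², giving B = μ₀ I_d r/(2πR²) = 1.43×10^-9 T.

1.43×10^-9 T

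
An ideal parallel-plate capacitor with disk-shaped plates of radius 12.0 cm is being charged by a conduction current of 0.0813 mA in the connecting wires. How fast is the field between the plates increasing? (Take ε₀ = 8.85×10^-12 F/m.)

2.03×10^8 V/(m·s)

The displacement current between the plates equals the conduction current, I_d = 0.0813 mA.
Since I_d = ε₀ A dE/dt, dE/dt = I_d/(ε₀A) = (8.13×10^-5)/((8.85×10^-12)(0.04524)) = 2.03×10^8 V/(m·s).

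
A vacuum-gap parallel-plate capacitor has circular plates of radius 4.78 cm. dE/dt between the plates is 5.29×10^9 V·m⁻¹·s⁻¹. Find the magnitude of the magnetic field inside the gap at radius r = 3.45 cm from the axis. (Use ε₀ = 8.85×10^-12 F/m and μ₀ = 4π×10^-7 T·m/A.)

Through the whole plate area (πR² = 7.178×10^-3 m²), I_d = ε₀ πR² dE/dt = 3.360×10^-4 A.
∮B·dl = μ₀ I_d,enc with I_d,enc = I_d r²/R² = 1.750×10^-4 A; so B = μ₀ I_d,enc/(2πr) = 1.01×10^-9 T.

1.01×10^-9 T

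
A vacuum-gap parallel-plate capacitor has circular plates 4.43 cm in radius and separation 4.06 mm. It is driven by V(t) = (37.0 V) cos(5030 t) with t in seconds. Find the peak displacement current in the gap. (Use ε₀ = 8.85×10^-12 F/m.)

2.50×10^-6 A

C = ε₀A/d = (8.85×10^-12)(6.165×10^-3)/(4.06×10^-3) = 1.344×10^-11 F; ω = 5030 rad/s.
I_d = C dV/dt, so |I_d|_max = C V₀ ω = (1.344×10^-11)(37.0)(5030) = 2.50×10^-6 A.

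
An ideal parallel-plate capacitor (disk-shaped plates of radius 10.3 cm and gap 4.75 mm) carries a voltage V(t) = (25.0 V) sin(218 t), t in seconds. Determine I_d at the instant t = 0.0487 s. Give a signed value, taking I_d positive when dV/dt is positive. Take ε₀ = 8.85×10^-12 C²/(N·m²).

-1.25×10^-7 A

C = ε₀A/d = (8.85×10^-12)(0.03333)/(4.75×10^-3) = 6.210×10^-11 F. dV/dt = V₀ω·cos(ωt); at ωt = 10.6166 rad this factor is -0.3700.
I_d = C dV/dt = (6.210×10^-11)(25.0)(218)(-0.3700) = -1.25×10^-7 A.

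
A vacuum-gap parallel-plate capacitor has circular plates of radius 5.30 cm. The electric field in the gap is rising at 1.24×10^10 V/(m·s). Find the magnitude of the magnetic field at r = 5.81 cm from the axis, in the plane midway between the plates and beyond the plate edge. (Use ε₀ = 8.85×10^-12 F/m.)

3.33×10^-9 T

I_d = ε₀ dΦ_E/dt = ε₀ πR² (dE/dt) = (8.85×10^-12)(8.825×10^-3)(1.24×10^10) = 9.685×10^-4 A through the full plate area.
With r > R the enclosed displacement current is the full I_d; B = μ₀ I_d / (2πr) = 3.33×10^-9 T.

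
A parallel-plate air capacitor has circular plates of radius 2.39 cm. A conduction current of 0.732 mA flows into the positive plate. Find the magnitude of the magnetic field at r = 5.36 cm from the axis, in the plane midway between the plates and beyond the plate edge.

By continuity the displacement current in the gap matches the conduction current: I_d = 7.32×10^-4 A.
For r ≥ R the full I_d is enclosed: B = μ₀ I_d/(2πr) = (4π×10^-7)(7.32×10^-4)/(2π·0.0536) = 2.73×10^-9 T.

2.73×10^-9 T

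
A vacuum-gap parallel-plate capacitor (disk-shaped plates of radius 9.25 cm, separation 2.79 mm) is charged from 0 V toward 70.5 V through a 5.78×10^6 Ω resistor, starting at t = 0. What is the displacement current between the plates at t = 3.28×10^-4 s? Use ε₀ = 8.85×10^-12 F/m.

6.27×10^-6 A

With C = ε₀A/d = (8.85×10^-12)(0.02688)/(2.79×10^-3) = 8.526×10^-11 F, the time constant is τ = RC = 4.928×10^-4 s, so t/τ = 0.6656 and e^(−t/τ) = 0.5140.
I_d = I_cond = (V₀/R) e^(−t/τ) = (1.220×10^-5)(0.5140) = 6.27×10^-6 A.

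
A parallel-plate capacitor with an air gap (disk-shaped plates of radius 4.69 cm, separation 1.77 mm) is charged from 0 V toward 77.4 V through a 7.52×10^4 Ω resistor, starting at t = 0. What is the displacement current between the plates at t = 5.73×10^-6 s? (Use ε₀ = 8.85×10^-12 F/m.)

1.13×10^-4 A

C = ε₀A/d = (8.85×10^-12)(6.910×10^-3)/(1.77×10^-3) = 3.455×10^-11 F and τ = RC = 2.598×10^-6 s. I_d in the gap equals the RC charging current.
I_d(t) = (V₀/R) e^(−t/τ) = 1.029×10^-3 · e^(−2.206) = 1.13×10^-4 A.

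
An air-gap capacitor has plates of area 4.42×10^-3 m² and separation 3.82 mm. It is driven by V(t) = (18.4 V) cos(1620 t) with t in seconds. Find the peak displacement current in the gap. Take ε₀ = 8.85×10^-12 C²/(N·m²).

C = ε₀A/d = (8.85×10^-12)(4.42×10^-3)/(3.82×10^-3) = 1.024×10^-11 F; ω = 1620 rad/s.
I_d = C dV/dt, so |I_d|_max = C V₀ ω = (1.024×10^-11)(18.4)(1620) = 3.05×10^-7 A.

3.05×10^-7 A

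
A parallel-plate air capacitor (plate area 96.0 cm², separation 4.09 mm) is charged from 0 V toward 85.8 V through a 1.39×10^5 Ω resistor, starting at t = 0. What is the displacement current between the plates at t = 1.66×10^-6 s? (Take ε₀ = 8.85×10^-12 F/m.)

3.47×10^-4 A

With C = ε₀A/d = (8.85×10^-12)(9.60×10^-3)/(4.09×10^-3) = 2.077×10^-11 F, the time constant is τ = RC = 2.887×10^-6 s, so t/τ = 0.5750 and e^(−t/τ) = 0.5627.
I_d = I_cond = (V₀/R) e^(−t/τ) = (6.173×10^-4)(0.5627) = 3.47×10^-4 A.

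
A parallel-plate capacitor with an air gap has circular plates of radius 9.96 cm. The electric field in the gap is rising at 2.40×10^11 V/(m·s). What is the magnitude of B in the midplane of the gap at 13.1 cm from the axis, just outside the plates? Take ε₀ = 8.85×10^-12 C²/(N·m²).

Through the whole plate area (πR² = 0.03117 m²), I_d = ε₀ πR² dE/dt = 0.06621 A.
For r ≥ R the full I_d is enclosed: B = μ₀ I_d/(2πr) = (4π×10^-7)(0.06621)/(2π·0.131) = 1.01×10^-7 T.

1.01×10^-7 T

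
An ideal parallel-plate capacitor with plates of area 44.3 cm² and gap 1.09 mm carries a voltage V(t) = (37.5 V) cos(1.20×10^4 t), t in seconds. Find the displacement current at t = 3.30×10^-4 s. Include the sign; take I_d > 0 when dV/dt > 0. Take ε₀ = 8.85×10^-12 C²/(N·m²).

1.18×10^-5 A

dV/dt = (37.5)(1.20×10^4)·−sin(3.96) = 3.285×10^5 V/s.
I_d = C dV/dt with C = ε₀A/d = (8.85×10^-12)(4.43×10^-3)/(1.09×10^-3) = 3.597×10^-11 F, so I_d = (3.597×10^-11)(3.285×10^5) = 1.18×10^-5 A.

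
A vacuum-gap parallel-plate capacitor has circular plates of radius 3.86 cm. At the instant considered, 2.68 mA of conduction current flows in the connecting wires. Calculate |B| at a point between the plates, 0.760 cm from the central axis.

Between the plates the displacement current equals the wire current: I_d = 2.68 mA = 2.68×10^-3 A.
For r < R the Ampère–Maxwell law gives B(2πr) = μ₀ I_d (r²/R²), so B = μ₀ I_d r/(2πR²) = (4π×10^-7)(2.68×10^-3)(7.60×10^-3)/(2π·0.0386²) = 2.73×10^-9 T.

2.73×10^-9 T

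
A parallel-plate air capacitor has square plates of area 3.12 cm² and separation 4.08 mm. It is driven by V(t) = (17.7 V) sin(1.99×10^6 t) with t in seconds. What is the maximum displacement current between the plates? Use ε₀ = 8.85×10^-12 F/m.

The displacement current equals the conduction current C dV/dt, which peaks at C V₀ ω.
With C = ε₀A/d = (8.85×10^-12)(3.12×10^-4)/(4.08×10^-3) = 6.768×10^-13 F and ω = 1.99×10^6 rad/s, I_d,max = (6.768×10^-13)(17.7)(1.99×10^6) = 2.38×10^-5 A.

2.38×10^-5 A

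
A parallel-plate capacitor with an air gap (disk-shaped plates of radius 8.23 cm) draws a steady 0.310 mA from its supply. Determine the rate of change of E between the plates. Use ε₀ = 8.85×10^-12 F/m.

The displacement current between the plates equals the conduction current, I_d = 0.310 mA.
Inverting I_d = ε₀ A dE/dt gives dE/dt = 3.10×10^-4 / (8.85×10^-12 · 0.02128) = 1.65×10^9 V/(m·s).

1.65×10^9 V/(m·s)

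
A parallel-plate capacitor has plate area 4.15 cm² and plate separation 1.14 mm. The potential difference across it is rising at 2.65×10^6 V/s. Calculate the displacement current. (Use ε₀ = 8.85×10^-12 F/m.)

8.54×10^-6 A

C = ε₀A/d = (8.85×10^-12)(4.15×10^-4)/(1.14×10^-3) = 3.222×10^-12 F.
I_d = C dV/dt = (3.222×10^-12)(2.65×10^6) = 8.54×10^-6 A.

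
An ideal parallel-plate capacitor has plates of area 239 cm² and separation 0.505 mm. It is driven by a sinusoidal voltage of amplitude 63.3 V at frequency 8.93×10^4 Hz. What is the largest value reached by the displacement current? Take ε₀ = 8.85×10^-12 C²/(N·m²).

The displacement current equals the conduction current C dV/dt, which peaks at C V₀ ω.
With C = ε₀A/d = (8.85×10^-12)(0.0239)/(5.05×10^-4) = 4.188×10^-10 F and ω = 2πf = 5.611×10^5 rad/s, I_d,max = (4.188×10^-10)(63.3)(5.611×10^5) = 0.0149 A.

0.0149 A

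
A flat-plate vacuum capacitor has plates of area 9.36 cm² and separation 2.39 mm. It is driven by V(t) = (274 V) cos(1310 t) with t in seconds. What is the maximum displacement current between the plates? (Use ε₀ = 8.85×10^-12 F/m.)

The displacement current equals the conduction current C dV/dt, which peaks at C V₀ ω.
With C = ε₀A/d = (8.85×10^-12)(9.36×10^-4)/(2.39×10^-3) = 3.466×10^-12 F and ω = 1310 rad/s, I_d,max = (3.466×10^-12)(274)(1310) = 1.24×10^-6 A.

1.24×10^-6 A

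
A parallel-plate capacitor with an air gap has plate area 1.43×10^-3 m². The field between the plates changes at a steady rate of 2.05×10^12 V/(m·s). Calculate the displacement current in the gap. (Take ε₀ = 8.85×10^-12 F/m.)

I_d = ε₀ A (dE/dt) = (8.85×10^-12)(1.43×10^-3 m²)(2.05×10^12) = 0.0259 A.

0.0259 A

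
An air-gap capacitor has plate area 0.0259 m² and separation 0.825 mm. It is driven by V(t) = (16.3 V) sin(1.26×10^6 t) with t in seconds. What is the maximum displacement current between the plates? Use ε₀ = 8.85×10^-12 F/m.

(dE/dt)_max = V₀ω/d = 2.489×10^10 V/(m·s); ω = 1.26×10^6 rad/s.
I_d,max = ε₀ A (dE/dt)_max = (8.85×10^-12)(0.0259)(2.489×10^10) = 5.71×10^-3 A.

5.71×10^-3 A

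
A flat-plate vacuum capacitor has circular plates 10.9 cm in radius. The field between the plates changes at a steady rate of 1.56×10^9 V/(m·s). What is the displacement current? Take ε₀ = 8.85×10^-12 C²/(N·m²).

With a uniform field, Φ_E = EA, so I_d = ε₀ A dE/dt = 5.15×10^-4 A.

5.15×10^-4 A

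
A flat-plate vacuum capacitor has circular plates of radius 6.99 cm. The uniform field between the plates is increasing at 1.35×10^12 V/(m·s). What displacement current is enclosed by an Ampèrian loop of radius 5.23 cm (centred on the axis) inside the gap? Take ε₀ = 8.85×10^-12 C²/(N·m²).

0.103 A

I_d = ε₀ dΦ_E/dt = ε₀ πR² (dE/dt) = (8.85×10^-12)(0.01535)(1.35×10^12) = 0.1834 A through the full plate area.
Since J_d is uniform, the enclosed fraction is (r/R)² = 0.5598, giving I_d,enc = 0.103 A.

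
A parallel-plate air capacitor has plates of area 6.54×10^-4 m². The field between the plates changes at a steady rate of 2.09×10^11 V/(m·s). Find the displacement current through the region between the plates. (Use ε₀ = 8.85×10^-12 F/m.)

1.21×10^-3 A

With a uniform field, Φ_E = EA, so I_d = ε₀ A dE/dt = 1.21×10^-3 A.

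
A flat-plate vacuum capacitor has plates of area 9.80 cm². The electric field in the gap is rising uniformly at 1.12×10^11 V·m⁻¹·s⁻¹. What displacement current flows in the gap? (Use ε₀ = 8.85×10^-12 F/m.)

9.71×10^-4 A

With a uniform field, Φ_E = EA, so I_d = ε₀ A dE/dt = 9.71×10^-4 A.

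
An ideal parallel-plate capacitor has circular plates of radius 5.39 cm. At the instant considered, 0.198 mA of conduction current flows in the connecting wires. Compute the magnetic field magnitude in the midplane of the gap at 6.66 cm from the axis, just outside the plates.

5.95×10^-10 T

No conduction current crosses the gap, so I_d there equals the 1.98×10^-4 A in the leads.
With r > R the enclosed displacement current is the full I_d; B = μ₀ I_d / (2πr) = 5.95×10^-10 T.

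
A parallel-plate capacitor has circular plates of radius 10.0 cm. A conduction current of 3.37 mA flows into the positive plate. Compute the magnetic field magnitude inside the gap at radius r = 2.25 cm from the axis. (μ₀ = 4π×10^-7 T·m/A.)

Between the plates the displacement current equals the wire current: I_d = 3.37 mA = 3.37×10^-3 A.
For r < R the Ampère–Maxwell law gives B(2πr) = μ₀ I_d (r²/R²), so B = μ₀ I_d r/(2πR²) = (4π×10^-7)(3.37×10^-3)(0.0225)/(2π·0.100²) = 1.52×10^-9 T.

1.52×10^-9 T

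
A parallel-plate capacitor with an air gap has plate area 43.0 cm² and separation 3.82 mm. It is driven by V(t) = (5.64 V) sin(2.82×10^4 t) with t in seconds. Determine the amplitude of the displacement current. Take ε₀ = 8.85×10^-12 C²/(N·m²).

The displacement current equals the conduction current C dV/dt, which peaks at C V₀ ω.
With C = ε₀A/d = (8.85×10^-12)(4.30×10^-3)/(3.82×10^-3) = 9.962×10^-12 F and ω = 2.82×10^4 rad/s, I_d,max = (9.962×10^-12)(5.64)(2.82×10^4) = 1.58×10^-6 A.

1.58×10^-6 A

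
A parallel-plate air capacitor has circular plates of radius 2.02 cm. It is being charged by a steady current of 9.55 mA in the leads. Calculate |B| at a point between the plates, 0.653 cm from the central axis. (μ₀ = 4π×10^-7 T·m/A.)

By continuity the displacement current in the gap matches the conduction current: I_d = 9.55×10^-3 A.
An Ampèrian loop of radius r encloses a fraction (r/R)² of I_d. Then B·2πr = μ₀ I_d (r/R)², giving B = μ₀ I_d r/(2πR²) = 3.06×10^-8 T.

3.06×10^-8 T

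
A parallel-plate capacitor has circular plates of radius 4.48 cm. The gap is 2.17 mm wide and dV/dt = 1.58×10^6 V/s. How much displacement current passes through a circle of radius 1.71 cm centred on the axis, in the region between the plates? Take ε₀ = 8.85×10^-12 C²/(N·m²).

5.92×10^-6 A

dE/dt = (dV/dt)/d = 7.281×10^8 V/(m·s); I_d = ε₀(πR²)(dE/dt) = (8.85×10^-12)(6.305×10^-3)(7.281×10^8) = 4.063×10^-5 A.
The field is uniform, so I_d,enc = I_d (r/R)² = (4.063×10^-5)(1.71/4.48)² = 5.92×10^-6 A.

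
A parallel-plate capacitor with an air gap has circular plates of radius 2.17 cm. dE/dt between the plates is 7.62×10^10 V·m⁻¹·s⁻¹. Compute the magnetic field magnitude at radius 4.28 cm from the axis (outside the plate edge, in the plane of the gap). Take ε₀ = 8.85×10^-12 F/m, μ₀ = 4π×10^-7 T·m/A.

4.66×10^-9 T

I_d = ε₀ dΦ_E/dt = ε₀ πR² (dE/dt) = (8.85×10^-12)(1.479×10^-3)(7.62×10^10) = 9.974×10^-4 A through the full plate area.
Outside the plates the loop encloses all of I_d, so B·2πr = μ₀ I_d and B = 4.66×10^-9 T.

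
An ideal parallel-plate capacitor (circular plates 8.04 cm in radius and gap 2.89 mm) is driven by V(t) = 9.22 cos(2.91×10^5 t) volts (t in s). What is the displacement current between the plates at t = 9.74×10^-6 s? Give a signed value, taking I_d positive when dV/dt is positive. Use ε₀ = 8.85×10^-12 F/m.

-5.05×10^-5 A

dV/dt = (9.22)(2.91×10^5)·−sin(2.83434) = -8.115×10^5 V/s.
I_d = C dV/dt with C = ε₀A/d = (8.85×10^-12)(0.02031)/(2.89×10^-3) = 6.219×10^-11 F, so I_d = (6.219×10^-11)(-8.115×10^5) = -5.05×10^-5 A.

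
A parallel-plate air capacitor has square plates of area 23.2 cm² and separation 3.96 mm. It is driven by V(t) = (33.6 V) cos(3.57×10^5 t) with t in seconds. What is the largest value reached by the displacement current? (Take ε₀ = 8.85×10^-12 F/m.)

6.22×10^-5 A

The displacement current equals the conduction current C dV/dt, which peaks at C V₀ ω.
With C = ε₀A/d = (8.85×10^-12)(2.32×10^-3)/(3.96×10^-3) = 5.185×10^-12 F and ω = 3.57×10^5 rad/s, I_d,max = (5.185×10^-12)(33.6)(3.57×10^5) = 6.22×10^-5 A.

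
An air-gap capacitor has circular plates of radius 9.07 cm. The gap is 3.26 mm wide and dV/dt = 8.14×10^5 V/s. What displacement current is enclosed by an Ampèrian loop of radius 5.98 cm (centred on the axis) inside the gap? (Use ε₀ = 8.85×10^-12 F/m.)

With E = V/d, dE/dt = 2.497×10^8 V/(m·s) and πR² = 0.02584 m², giving I_d = ε₀ πR² dE/dt = 5.710×10^-5 A.
Through an area πr² the displacement current is I_d·(πr²/πR²) = I_d (r/R)² = 2.48×10^-5 A.

2.48×10^-5 A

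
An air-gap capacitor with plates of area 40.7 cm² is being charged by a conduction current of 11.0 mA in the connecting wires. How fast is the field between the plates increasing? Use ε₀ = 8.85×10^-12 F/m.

Charge continuity gives I_d = I = 0.0110 A between the plates.
Then dE/dt = I_d/(ε₀A) = 3.05×10^11 V/(m·s).

3.05×10^11 V/(m·s)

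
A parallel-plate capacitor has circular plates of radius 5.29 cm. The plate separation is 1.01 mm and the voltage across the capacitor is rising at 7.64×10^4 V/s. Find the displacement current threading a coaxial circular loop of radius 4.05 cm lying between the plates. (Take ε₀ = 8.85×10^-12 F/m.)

I_d = C dV/dt with C = ε₀πR²/d = 7.703×10^-11 F, so I_d = (7.703×10^-11)(7.64×10^4) = 5.885×10^-6 A.
Through an area πr² the displacement current is I_d·(πr²/πR²) = I_d (r/R)² = 3.45×10^-6 A.

3.45×10^-6 A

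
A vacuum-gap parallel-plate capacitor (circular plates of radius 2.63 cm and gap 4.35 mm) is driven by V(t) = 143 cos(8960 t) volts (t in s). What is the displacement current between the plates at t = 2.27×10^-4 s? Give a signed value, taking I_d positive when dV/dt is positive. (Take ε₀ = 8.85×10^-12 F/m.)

-5.07×10^-6 A

dE/dt = (V₀ω/d)·−sin(ωt) with ωt = 2.03392 rad: (143)(8960)(-0.8947)/(4.35×10^-3) = -2.635×10^8 V/(m·s).
I_d = ε₀ A dE/dt = (8.85×10^-12)(2.173×10^-3)(-2.635×10^8) = -5.07×10^-6 A.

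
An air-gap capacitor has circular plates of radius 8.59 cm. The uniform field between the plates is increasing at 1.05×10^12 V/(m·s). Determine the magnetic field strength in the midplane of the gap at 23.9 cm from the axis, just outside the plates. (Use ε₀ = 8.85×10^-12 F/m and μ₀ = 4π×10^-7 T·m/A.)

1.80×10^-7 T

Through the whole plate area (πR² = 0.02318 m²), I_d = ε₀ πR² dE/dt = 0.2154 A.
With r > R the enclosed displacement current is the full I_d; B = μ₀ I_d / (2πr) = 1.80×10^-7 T.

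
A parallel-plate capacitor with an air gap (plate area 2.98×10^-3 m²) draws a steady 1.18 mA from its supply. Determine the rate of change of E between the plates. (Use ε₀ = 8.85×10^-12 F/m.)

Charge continuity gives I_d = I = 1.18×10^-3 A between the plates.
Then dE/dt = I_d/(ε₀A) = 4.47×10^10 V/(m·s).

4.47×10^10 V/(m·s)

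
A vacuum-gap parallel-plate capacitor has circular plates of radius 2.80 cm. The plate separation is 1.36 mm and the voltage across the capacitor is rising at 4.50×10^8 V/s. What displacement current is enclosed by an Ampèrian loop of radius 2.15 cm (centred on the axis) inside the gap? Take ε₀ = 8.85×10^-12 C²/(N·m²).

4.25×10^-3 A

I_d = C dV/dt with C = ε₀πR²/d = 1.603×10^-11 F, so I_d = (1.603×10^-11)(4.50×10^8) = 7.213×10^-3 A.
Since J_d is uniform, the enclosed fraction is (r/R)² = 0.5896, giving I_d,enc = 4.25×10^-3 A.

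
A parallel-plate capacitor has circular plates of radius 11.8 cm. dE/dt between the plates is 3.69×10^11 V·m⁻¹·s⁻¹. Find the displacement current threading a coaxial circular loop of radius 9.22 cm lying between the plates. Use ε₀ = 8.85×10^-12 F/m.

I_d = ε₀ dΦ_E/dt = ε₀ πR² (dE/dt) = (8.85×10^-12)(0.04374)(3.69×10^11) = 0.1428 A through the full plate area.
Since J_d is uniform, the enclosed fraction is (r/R)² = 0.6105, giving I_d,enc = 0.0872 A.

0.0872 A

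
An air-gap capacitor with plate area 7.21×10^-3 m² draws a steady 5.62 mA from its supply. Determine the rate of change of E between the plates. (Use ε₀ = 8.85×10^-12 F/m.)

8.81×10^10 V/(m·s)

Charge continuity gives I_d = I = 5.62×10^-3 A between the plates.
Since I_d = ε₀ A dE/dt, dE/dt = I_d/(ε₀A) = (5.62×10^-3)/((8.85×10^-12)(7.21×10^-3)) = 8.81×10^10 V/(m·s).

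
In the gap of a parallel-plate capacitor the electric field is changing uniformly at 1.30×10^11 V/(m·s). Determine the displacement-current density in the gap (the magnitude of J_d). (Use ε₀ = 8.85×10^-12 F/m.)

J_d = ε₀ ∂E/∂t, so J_d = 1.15 A/m².

1.15 A/m²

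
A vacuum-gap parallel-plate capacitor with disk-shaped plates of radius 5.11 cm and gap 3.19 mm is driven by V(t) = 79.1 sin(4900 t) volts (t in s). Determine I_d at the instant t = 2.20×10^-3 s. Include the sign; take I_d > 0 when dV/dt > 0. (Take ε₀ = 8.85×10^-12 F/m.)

dE/dt = (V₀ω/d)·cos(ωt) with ωt = 10.78 rad: (79.1)(4900)(-0.2139)/(3.19×10^-3) = -2.599×10^7 V/(m·s).
I_d = ε₀ A dE/dt = (8.85×10^-12)(8.203×10^-3)(-2.599×10^7) = -1.89×10^-6 A.

-1.89×10^-6 A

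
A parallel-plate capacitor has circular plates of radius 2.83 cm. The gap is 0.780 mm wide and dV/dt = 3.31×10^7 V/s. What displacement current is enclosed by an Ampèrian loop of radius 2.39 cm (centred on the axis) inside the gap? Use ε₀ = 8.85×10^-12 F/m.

dE/dt = (dV/dt)/d = 4.244×10^10 V/(m·s); I_d = ε₀(πR²)(dE/dt) = (8.85×10^-12)(2.516×10^-3)(4.244×10^10) = 9.450×10^-4 A.
Since J_d is uniform, the enclosed fraction is (r/R)² = 0.7132, giving I_d,enc = 6.74×10^-4 A.

6.74×10^-4 A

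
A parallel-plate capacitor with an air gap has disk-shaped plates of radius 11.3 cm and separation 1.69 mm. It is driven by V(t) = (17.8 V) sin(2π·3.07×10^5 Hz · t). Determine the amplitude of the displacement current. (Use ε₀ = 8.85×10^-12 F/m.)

7.21×10^-3 A

The displacement current equals the conduction current C dV/dt, which peaks at C V₀ ω.
With C = ε₀A/d = (8.85×10^-12)(0.04011)/(1.69×10^-3) = 2.100×10^-10 F and ω = 2πf = 1.929×10^6 rad/s, I_d,max = (2.100×10^-10)(17.8)(1.929×10^6) = 7.21×10^-3 A.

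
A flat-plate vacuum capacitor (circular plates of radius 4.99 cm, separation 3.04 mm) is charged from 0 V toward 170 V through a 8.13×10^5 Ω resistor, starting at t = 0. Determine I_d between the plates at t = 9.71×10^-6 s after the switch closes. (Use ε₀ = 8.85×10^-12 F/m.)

C = ε₀A/d = (8.85×10^-12)(7.823×10^-3)/(3.04×10^-3) = 2.277×10^-11 F, so τ = RC = 1.851×10^-5 s.
The conduction current is I(t) = (V₀/R) e^(−t/τ), and the displacement current between the plates equals it.
t/τ = 0.5246; I_d = (170/8.13×10^5) · e^(−0.5246) = (2.091×10^-4)(0.5918) = 1.24×10^-4 A.

1.24×10^-4 A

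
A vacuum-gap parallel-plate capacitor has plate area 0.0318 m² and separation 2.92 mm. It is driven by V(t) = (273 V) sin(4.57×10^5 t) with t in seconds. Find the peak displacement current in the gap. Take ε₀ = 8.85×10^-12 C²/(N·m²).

0.0120 A

(dE/dt)_max = V₀ω/d = 4.273×10^10 V/(m·s); ω = 4.57×10^5 rad/s.
I_d,max = ε₀ A (dE/dt)_max = (8.85×10^-12)(0.0318)(4.273×10^10) = 0.0120 A.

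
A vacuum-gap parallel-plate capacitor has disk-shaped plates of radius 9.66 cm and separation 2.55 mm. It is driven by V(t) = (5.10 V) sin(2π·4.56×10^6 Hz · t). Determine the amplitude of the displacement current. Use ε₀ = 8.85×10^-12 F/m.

(dE/dt)_max = V₀ω/d = 5.730×10^10 V/(m·s); ω = 2πf = 2.865×10^7 rad/s.
I_d,max = ε₀ A (dE/dt)_max = (8.85×10^-12)(0.02932)(5.730×10^10) = 0.0149 A.

0.0149 A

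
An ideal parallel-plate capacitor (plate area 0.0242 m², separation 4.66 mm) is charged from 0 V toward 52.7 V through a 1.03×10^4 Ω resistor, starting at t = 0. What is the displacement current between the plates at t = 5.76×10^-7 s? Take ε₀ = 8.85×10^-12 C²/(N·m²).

1.52×10^-3 A

C = ε₀A/d = (8.85×10^-12)(0.0242)/(4.66×10^-3) = 4.596×10^-11 F, so τ = RC = 4.734×10^-7 s.
The conduction current is I(t) = (V₀/R) e^(−t/τ), and the displacement current between the plates equals it.
t/τ = 1.217; I_d = (52.7/1.03×10^4) · e^(−1.217) = (5.117×10^-3)(0.2961) = 1.52×10^-3 A.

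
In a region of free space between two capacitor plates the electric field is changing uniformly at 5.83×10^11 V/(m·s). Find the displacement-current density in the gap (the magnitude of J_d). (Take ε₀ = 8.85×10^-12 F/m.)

5.16 A/m²

The displacement-current density is ε₀ ∂E/∂t = (8.85×10^-12)(5.83×10^11) = 5.16 A/m².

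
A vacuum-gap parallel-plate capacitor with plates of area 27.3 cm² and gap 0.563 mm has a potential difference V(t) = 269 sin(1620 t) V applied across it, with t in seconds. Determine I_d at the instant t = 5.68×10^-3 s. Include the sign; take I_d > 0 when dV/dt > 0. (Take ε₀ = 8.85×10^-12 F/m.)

C = ε₀A/d = (8.85×10^-12)(2.73×10^-3)/(5.63×10^-4) = 4.291×10^-11 F. dV/dt = V₀ω·cos(ωt); at ωt = 9.2016 rad this factor is -0.9752.
I_d = C dV/dt = (4.291×10^-11)(269)(1620)(-0.9752) = -1.82×10^-5 A.

-1.82×10^-5 A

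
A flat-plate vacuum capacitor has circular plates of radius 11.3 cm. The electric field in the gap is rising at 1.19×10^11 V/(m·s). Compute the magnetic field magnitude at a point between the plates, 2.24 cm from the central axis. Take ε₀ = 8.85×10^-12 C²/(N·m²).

1.48×10^-8 T

Total displacement current: I_d = ε₀(πR²)(dE/dt) = (8.85×10^-12)(0.04011)(1.19×10^11) = 0.04224 A.
∮B·dl = μ₀ I_d,enc with I_d,enc = I_d r²/R² = 1.660×10^-3 A; so B = μ₀ I_d,enc/(2πr) = 1.48×10^-8 T.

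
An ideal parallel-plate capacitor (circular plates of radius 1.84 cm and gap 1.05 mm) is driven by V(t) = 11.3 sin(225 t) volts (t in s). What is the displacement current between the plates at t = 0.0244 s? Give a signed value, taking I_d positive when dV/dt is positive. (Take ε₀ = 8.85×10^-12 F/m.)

1.60×10^-8 A

dV/dt = (11.3)(225)·cos(5.49) = 1784 V/s.
I_d = C dV/dt with C = ε₀A/d = (8.85×10^-12)(1.064×10^-3)/(1.05×10^-3) = 8.968×10^-12 F, so I_d = (8.968×10^-12)(1784) = 1.60×10^-8 A.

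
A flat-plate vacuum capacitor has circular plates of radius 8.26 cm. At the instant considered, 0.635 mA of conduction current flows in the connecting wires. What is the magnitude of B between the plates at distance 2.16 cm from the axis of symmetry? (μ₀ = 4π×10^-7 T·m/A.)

By continuity the displacement current in the gap matches the conduction current: I_d = 6.35×10^-4 A.
For r < R the Ampère–Maxwell law gives B(2πr) = μ₀ I_d (r²/R²), so B = μ₀ I_d r/(2πR²) = (4π×10^-7)(6.35×10^-4)(0.0216)/(2π·0.0826²) = 4.02×10^-10 T.

4.02×10^-10 T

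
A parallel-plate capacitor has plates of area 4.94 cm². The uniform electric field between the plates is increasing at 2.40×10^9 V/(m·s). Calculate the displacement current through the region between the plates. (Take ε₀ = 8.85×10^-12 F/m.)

1.05×10^-5 A

The displacement current is ε₀ times dΦ_E/dt = ε₀ A dE/dt = (8.85×10^-12)(4.94×10^-4)(2.40×10^9) = 1.05×10^-5 A.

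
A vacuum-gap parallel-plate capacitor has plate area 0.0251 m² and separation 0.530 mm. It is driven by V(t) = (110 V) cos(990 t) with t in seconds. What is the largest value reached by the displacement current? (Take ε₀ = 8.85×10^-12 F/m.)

(dE/dt)_max = V₀ω/d = 2.055×10^8 V/(m·s); ω = 990 rad/s.
I_d,max = ε₀ A (dE/dt)_max = (8.85×10^-12)(0.0251)(2.055×10^8) = 4.56×10^-5 A.

4.56×10^-5 A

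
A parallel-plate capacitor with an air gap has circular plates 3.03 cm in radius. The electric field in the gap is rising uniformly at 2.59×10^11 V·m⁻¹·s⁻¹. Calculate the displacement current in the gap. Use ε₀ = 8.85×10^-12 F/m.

With a uniform field, Φ_E = EA, so I_d = ε₀ A dE/dt = 6.61×10^-3 A.

6.61×10^-3 A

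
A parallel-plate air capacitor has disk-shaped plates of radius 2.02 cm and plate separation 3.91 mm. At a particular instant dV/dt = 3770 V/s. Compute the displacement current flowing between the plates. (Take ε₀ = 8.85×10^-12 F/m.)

The field between the plates is E = V/d, so dE/dt = (3770)/(3.91×10^-3 m) = 9.642×10^5 V/(m·s).
I_d = ε₀ A (dE/dt) = (8.85×10^-12)(1.282×10^-3)(9.642×10^5) = 1.09×10^-8 A.

1.09×10^-8 A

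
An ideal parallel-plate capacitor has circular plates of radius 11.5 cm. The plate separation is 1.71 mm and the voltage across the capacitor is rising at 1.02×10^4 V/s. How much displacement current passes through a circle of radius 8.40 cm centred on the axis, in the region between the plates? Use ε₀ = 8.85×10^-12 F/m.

1.17×10^-6 A

I_d = C dV/dt with C = ε₀πR²/d = 2.150×10^-10 F, so I_d = (2.150×10^-10)(1.02×10^4) = 2.193×10^-6 A.
The field is uniform, so I_d,enc = I_d (r/R)² = (2.193×10^-6)(8.40/11.5)² = 1.17×10^-6 A.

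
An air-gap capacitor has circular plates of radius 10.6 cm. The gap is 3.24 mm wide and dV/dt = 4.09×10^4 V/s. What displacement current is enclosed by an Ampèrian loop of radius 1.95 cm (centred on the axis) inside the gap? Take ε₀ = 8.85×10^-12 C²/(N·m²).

I_d = C dV/dt with C = ε₀πR²/d = 9.642×10^-11 F, so I_d = (9.642×10^-11)(4.09×10^4) = 3.944×10^-6 A.
Through an area πr² the displacement current is I_d·(πr²/πR²) = I_d (r/R)² = 1.33×10^-7 A.

1.33×10^-7 A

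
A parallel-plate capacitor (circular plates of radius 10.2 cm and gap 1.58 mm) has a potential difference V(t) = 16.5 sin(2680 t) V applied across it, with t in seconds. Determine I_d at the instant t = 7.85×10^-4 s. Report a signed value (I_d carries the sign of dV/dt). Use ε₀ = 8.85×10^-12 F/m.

dE/dt = (V₀ω/d)·cos(ωt) with ωt = 2.1038 rad: (16.5)(2680)(-0.5081)/(1.58×10^-3) = -1.422×10^7 V/(m·s).
I_d = ε₀ A dE/dt = (8.85×10^-12)(0.03269)(-1.422×10^7) = -4.11×10^-6 A.

-4.11×10^-6 A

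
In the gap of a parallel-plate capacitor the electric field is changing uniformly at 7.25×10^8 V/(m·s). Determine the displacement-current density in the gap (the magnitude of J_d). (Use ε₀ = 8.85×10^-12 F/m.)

J_d = ε₀ dE/dt = (8.85×10^-12)(7.25×10^8) = 6.42×10^-3 A/m².

6.42×10^-3 A/m²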